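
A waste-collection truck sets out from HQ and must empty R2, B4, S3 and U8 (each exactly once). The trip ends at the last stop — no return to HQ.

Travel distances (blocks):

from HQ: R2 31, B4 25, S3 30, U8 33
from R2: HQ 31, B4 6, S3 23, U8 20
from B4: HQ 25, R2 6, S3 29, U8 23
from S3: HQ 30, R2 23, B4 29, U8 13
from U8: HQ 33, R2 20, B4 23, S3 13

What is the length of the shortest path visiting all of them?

Minimum one-way distance = 64 blocks.

There are 4! = 24 possible orderings.
HQ → R2 → B4 → S3 → U8: 31+6+29+13 = 79
HQ → R2 → B4 → U8 → S3: 31+6+23+13 = 73
HQ → R2 → S3 → B4 → U8: 31+23+29+23 = 106
HQ → R2 → S3 → U8 → B4: 31+23+13+23 = 90
HQ → R2 → U8 → B4 → S3: 31+20+23+29 = 103
HQ → R2 → U8 → S3 → B4: 31+20+13+29 = 93
HQ → B4 → R2 → S3 → U8: 25+6+23+13 = 67
HQ → B4 → R2 → U8 → S3: 25+6+20+13 = 64
HQ → B4 → S3 → R2 → U8: 25+29+23+20 = 97
HQ → B4 → S3 → U8 → R2: 25+29+13+20 = 87
HQ → B4 → U8 → R2 → S3: 25+23+20+23 = 91
HQ → B4 → U8 → S3 → R2: 25+23+13+23 = 84
HQ → S3 → R2 → B4 → U8: 30+23+6+23 = 82
HQ → S3 → R2 → U8 → B4: 30+23+20+23 = 96
… (10 more)
The minimum is 64.
One shortest path: HQ → B4 → R2 → U8 → S3.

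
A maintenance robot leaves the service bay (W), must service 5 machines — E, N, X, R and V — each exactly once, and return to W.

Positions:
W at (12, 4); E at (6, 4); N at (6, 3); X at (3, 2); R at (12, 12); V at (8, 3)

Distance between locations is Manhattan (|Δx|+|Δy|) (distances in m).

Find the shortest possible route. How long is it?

W - E - N - X - R - V - W: 6+1+4+19+13+5 = 48
W - E - N - X - V - R - W: 6+1+4+6+13+8 = 38
W - E - N - R - X - V - W: 6+1+15+19+6+5 = 52
W - E - N - R - V - X - W: 6+1+15+13+6+11 = 52
W - E - N - V - X - R - W: 6+1+2+6+19+8 = 42
W - E - N - V - R - X - W: 6+1+2+13+19+11 = 52
W - E - X - N - R - V - W: 6+5+4+15+13+5 = 48
W - E - X - N - V - R - W: 6+5+4+2+13+8 = 38
W - E - X - R - N - V - W: 6+5+19+15+2+5 = 52
W - E - X - R - V - N - W: 6+5+19+13+2+7 = 52
W - E - X - V - N - R - W: 6+5+6+2+15+8 = 42
W - E - X - V - R - N - W: 6+5+6+13+15+7 = 52
W - E - R - N - X - V - W: 6+14+15+4+6+5 = 50
W - E - R - N - V - X - W: 6+14+15+2+6+11 = 54
… (46 more)
The minimum is 38.
One optimal route: W → E → N → X → V → R → W (or its reverse).

Shortest round trip = 38 m.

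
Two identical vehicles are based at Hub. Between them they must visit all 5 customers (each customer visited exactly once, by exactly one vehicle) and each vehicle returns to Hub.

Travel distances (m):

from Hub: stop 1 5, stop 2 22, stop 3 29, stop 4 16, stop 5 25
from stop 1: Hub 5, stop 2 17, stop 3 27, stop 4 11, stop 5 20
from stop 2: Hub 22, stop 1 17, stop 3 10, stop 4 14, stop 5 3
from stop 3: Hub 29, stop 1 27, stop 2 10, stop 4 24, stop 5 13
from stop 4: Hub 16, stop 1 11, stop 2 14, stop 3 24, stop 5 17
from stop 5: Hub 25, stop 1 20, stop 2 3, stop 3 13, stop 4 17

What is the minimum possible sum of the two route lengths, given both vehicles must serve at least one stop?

Try each way of splitting the stops between the two vehicles (each non-empty) and, for each split, find the best tour for each vehicle:
  {stop 1} + {stop 2, stop 3, stop 4, stop 5}: 10 + 75 = 85
  {stop 2} + {stop 1, stop 3, stop 4, stop 5}: 44 + 75 = 119
  {stop 1, stop 2} + {stop 3, stop 4, stop 5}: 44 + 75 = 119
  {stop 3} + {stop 1, stop 2, stop 4, stop 5}: 58 + 58 = 116
  {stop 1, stop 3} + {stop 2, stop 4, stop 5}: 61 + 58 = 119
  {stop 2, stop 3} + {stop 1, stop 4, stop 5}: 61 + 58 = 119
  … (15 splits in total)
Best: vehicle 1 Hub → stop 1 → Hub = 10; vehicle 2 Hub → stop 3 → stop 2 → stop 5 → stop 4 → Hub = 75; combined 85.

Minimum combined distance: 85 m.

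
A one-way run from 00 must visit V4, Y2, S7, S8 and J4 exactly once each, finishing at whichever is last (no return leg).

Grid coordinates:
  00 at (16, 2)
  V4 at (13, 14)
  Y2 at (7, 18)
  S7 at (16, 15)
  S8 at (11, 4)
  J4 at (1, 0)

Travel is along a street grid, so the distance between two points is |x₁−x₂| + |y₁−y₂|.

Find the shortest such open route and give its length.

Shortest open route: 59.

There are 5! = 120 possible orderings.
00 → V4 → Y2 → S7 → S8 → J4: 15+10+12+16+14 = 67
00 → V4 → Y2 → S7 → J4 → S8: 15+10+12+30+14 = 81
00 → V4 → Y2 → S8 → S7 → J4: 15+10+18+16+30 = 89
00 → V4 → Y2 → S8 → J4 → S7: 15+10+18+14+30 = 87
00 → V4 → Y2 → J4 → S7 → S8: 15+10+24+30+16 = 95
00 → V4 → Y2 → J4 → S8 → S7: 15+10+24+14+16 = 79
00 → V4 → S7 → Y2 → S8 → J4: 15+4+12+18+14 = 63
00 → V4 → S7 → Y2 → J4 → S8: 15+4+12+24+14 = 69
00 → V4 → S7 → S8 → Y2 → J4: 15+4+16+18+24 = 77
00 → V4 → S7 → S8 → J4 → Y2: 15+4+16+14+24 = 73
00 → V4 → S7 → J4 → Y2 → S8: 15+4+30+24+18 = 91
00 → V4 → S7 → J4 → S8 → Y2: 15+4+30+14+18 = 81
00 → V4 → S8 → Y2 → S7 → J4: 15+12+18+12+30 = 87
00 → V4 → S8 → Y2 → J4 → S7: 15+12+18+24+30 = 99
… (106 more)
00 → S7 → V4 → Y2 → S8 → J4: 13+4+10+18+14 = 59  ← best
The minimum is 59.
One shortest path: 00 → S7 → V4 → Y2 → S8 → J4.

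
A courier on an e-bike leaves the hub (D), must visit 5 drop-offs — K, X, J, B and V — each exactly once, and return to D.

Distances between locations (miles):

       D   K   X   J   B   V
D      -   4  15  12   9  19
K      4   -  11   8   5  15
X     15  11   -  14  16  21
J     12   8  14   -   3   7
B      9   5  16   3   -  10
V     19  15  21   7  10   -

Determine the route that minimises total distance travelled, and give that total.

There are 60 distinct closed tours to check (reversals are equivalent).
D→K→X→J→B→V→D: 4+11+14+3+10+19 = 61
D→K→X→J→V→B→D: 4+11+14+7+10+9 = 55
D→K→X→B→J→V→D: 4+11+16+3+7+19 = 60
D→K→X→B→V→J→D: 4+11+16+10+7+12 = 60
D→K→X→V→J→B→D: 4+11+21+7+3+9 = 55
D→K→X→V→B→J→D: 4+11+21+10+3+12 = 61
D→K→J→X→B→V→D: 4+8+14+16+10+19 = 71
D→K→J→X→V→B→D: 4+8+14+21+10+9 = 66
D→K→J→B→X→V→D: 4+8+3+16+21+19 = 71
D→K→J→B→V→X→D: 4+8+3+10+21+15 = 61
D→K→J→V→X→B→D: 4+8+7+21+16+9 = 65
D→K→J→V→B→X→D: 4+8+7+10+16+15 = 60
D→K→B→X→J→V→D: 4+5+16+14+7+19 = 65
D→K→B→X→V→J→D: 4+5+16+21+7+12 = 65
… (46 more)
The minimum is 55.
One optimal route: D → K → X → J → V → B → D (or its reverse).

55 miles — the shortest possible round trip.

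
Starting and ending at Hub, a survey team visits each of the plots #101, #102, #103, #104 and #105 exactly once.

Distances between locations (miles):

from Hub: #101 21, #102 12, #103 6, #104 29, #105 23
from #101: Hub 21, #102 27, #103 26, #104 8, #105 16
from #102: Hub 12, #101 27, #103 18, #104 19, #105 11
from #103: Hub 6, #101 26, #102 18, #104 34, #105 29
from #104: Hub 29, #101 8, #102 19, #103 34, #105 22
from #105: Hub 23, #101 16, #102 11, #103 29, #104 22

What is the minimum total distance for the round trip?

85 miles — the shortest possible round trip.

There are 60 distinct closed tours to check (reversals are equivalent).
Hub→#101→#102→#103→#104→#105→Hub: 21+27+18+34+22+23 = 145
Hub→#101→#102→#103→#105→#104→Hub: 21+27+18+29+22+29 = 146
Hub→#101→#102→#104→#103→#105→Hub: 21+27+19+34+29+23 = 153
Hub→#101→#102→#104→#105→#103→Hub: 21+27+19+22+29+6 = 124
Hub→#101→#102→#105→#103→#104→Hub: 21+27+11+29+34+29 = 151
Hub→#101→#102→#105→#104→#103→Hub: 21+27+11+22+34+6 = 121
Hub→#101→#103→#102→#104→#105→Hub: 21+26+18+19+22+23 = 129
Hub→#101→#103→#102→#105→#104→Hub: 21+26+18+11+22+29 = 127
Hub→#101→#103→#104→#102→#105→Hub: 21+26+34+19+11+23 = 134
Hub→#101→#103→#104→#105→#102→Hub: 21+26+34+22+11+12 = 126
Hub→#101→#103→#105→#102→#104→Hub: 21+26+29+11+19+29 = 135
Hub→#101→#103→#105→#104→#102→Hub: 21+26+29+22+19+12 = 129
Hub→#101→#104→#102→#103→#105→Hub: 21+8+19+18+29+23 = 118
Hub→#101→#104→#102→#105→#103→Hub: 21+8+19+11+29+6 = 94
… (46 more)
Hub→#102→#105→#104→#101→#103→Hub: 12+11+22+8+26+6 = 85  ← best
The minimum is 85.
One optimal route: Hub → #102 → #105 → #104 → #101 → #103 → Hub (or its reverse).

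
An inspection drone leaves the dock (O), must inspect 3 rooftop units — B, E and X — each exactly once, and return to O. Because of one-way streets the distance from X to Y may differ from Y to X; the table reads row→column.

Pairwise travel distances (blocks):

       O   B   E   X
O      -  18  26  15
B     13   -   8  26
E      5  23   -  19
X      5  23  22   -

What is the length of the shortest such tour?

Shortest round trip = 50 blocks.

O-B-E-X-O: 18+8+19+5 = 50
O-B-X-E-O: 18+26+22+5 = 71
O-E-B-X-O: 26+23+26+5 = 80
O-E-X-B-O: 26+19+23+13 = 81
O-X-B-E-O: 15+23+8+5 = 51
O-X-E-B-O: 15+22+23+13 = 73
The minimum is 50.
One optimal route: O → B → E → X → O.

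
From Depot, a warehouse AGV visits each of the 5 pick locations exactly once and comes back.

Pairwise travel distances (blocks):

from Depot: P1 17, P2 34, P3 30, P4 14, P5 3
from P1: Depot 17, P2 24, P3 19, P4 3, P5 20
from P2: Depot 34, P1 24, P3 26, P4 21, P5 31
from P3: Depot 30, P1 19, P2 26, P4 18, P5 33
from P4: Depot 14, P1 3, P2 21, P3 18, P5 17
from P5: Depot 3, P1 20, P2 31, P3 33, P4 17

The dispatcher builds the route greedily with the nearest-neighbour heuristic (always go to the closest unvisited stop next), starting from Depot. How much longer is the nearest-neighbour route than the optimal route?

The nearest-neighbour route is 6 blocks longer than optimal.

Depot: P5=3, P4=14, P1=17, P3=30, P2=34 ⇒ P5
P5: P4=17, P1=20, P2=31, P3=33 ⇒ P4
P4: P1=3, P3=18, P2=21 ⇒ P1
P1: P3=19, P2=24 ⇒ P3
P3: P2=26 ⇒ P2
NN route Depot → P5 → P4 → P1 → P3 → P2 → Depot costs 102.
Optimal: Depot → P4 → P1 → P3 → P2 → P5 → Depot costs 96 (by enumerating all 60 distinct tours).
Excess = 102 − 96 = 6.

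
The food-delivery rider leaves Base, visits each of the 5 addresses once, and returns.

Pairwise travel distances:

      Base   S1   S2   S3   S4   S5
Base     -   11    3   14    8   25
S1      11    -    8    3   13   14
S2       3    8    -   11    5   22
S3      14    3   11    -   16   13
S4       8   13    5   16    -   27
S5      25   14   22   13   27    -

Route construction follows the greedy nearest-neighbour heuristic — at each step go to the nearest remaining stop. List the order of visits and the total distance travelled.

From Base: distances to unvisited — S2=3, S4=8, S1=11, S3=14, S5=25. Nearest is S2 (3).
From S2: distances to unvisited — S4=5, S1=8, S3=11, S5=22. Nearest is S4 (5).
From S4: distances to unvisited — S1=13, S3=16, S5=27. Nearest is S1 (13).
From S1: distances to unvisited — S3=3, S5=14. Nearest is S3 (3).
From S3: distances to unvisited — S5=13. Nearest is S5 (13).
Return S5→Base: 25.
Total = 3 + 5 + 13 + 3 + 13 + 25 = 62.

Nearest-neighbour total = 62; route Base → S2 → S4 → S1 → S3 → S5 → Base.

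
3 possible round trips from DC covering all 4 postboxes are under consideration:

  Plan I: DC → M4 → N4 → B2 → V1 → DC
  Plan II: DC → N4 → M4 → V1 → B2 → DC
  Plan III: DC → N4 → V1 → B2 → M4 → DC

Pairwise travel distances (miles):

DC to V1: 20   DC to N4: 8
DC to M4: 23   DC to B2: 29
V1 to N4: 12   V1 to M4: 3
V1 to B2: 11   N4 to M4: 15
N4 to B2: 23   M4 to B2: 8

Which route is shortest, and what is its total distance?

62 miles — Plan III is the shortest.

Plan I: 23 + 15 + 23 + 11 + 20 = 92
Plan II: 8 + 15 + 3 + 11 + 29 = 66
Plan III: 8 + 12 + 11 + 8 + 23 = 62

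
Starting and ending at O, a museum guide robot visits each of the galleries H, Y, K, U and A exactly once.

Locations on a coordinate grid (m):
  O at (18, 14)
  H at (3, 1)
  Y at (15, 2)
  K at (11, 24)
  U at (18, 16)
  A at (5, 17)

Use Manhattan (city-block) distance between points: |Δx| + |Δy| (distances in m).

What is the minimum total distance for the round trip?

O-H-Y-K-U-A-O: 28+13+26+15+14+16 = 112
O-H-Y-K-A-U-O: 28+13+26+13+14+2 = 96
O-H-Y-U-K-A-O: 28+13+17+15+13+16 = 102
O-H-Y-U-A-K-O: 28+13+17+14+13+17 = 102
O-H-Y-A-K-U-O: 28+13+25+13+15+2 = 96
O-H-Y-A-U-K-O: 28+13+25+14+15+17 = 112
O-H-K-Y-U-A-O: 28+31+26+17+14+16 = 132
O-H-K-Y-A-U-O: 28+31+26+25+14+2 = 126
O-H-K-U-Y-A-O: 28+31+15+17+25+16 = 132
O-H-K-U-A-Y-O: 28+31+15+14+25+15 = 128
O-H-K-A-Y-U-O: 28+31+13+25+17+2 = 116
O-H-K-A-U-Y-O: 28+31+13+14+17+15 = 118
O-H-U-Y-K-A-O: 28+30+17+26+13+16 = 130
O-H-U-Y-A-K-O: 28+30+17+25+13+17 = 130
… (46 more)
O-Y-H-A-K-U-O: 15+13+18+13+15+2 = 76  ← best
The minimum is 76.
One optimal route: O → Y → H → A → K → U → O (or its reverse).

Minimum total distance: 76 m.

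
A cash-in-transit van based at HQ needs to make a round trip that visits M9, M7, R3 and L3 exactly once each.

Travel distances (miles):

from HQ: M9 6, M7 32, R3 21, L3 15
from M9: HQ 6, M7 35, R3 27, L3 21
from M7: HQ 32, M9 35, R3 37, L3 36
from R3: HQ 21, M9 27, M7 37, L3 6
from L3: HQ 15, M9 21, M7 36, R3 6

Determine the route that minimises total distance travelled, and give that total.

Minimum total distance: 99 miles.

HQ-M9-M7-R3-L3-HQ: 6+35+37+6+15 = 99
HQ-M9-M7-L3-R3-HQ: 6+35+36+6+21 = 104
HQ-M9-R3-M7-L3-HQ: 6+27+37+36+15 = 121
HQ-M9-R3-L3-M7-HQ: 6+27+6+36+32 = 107
HQ-M9-L3-M7-R3-HQ: 6+21+36+37+21 = 121
HQ-M9-L3-R3-M7-HQ: 6+21+6+37+32 = 102
HQ-M7-M9-R3-L3-HQ: 32+35+27+6+15 = 115
HQ-M7-M9-L3-R3-HQ: 32+35+21+6+21 = 115
HQ-M7-R3-M9-L3-HQ: 32+37+27+21+15 = 132
HQ-M7-L3-M9-R3-HQ: 32+36+21+27+21 = 137
HQ-R3-M9-M7-L3-HQ: 21+27+35+36+15 = 134
HQ-R3-M7-M9-L3-HQ: 21+37+35+21+15 = 129
The minimum is 99.
One optimal route: HQ → M9 → M7 → R3 → L3 → HQ (or its reverse).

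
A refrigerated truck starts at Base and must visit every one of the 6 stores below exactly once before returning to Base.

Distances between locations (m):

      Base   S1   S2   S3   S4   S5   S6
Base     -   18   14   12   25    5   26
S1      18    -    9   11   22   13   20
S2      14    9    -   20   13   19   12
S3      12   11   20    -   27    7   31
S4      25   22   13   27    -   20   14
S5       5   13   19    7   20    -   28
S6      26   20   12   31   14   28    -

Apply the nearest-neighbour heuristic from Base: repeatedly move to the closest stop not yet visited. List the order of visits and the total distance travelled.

At Base the remaining stops are S5 5, S3 12, S2 14, S1 18, S4 25, S6 26; go to S5.
At S5 the remaining stops are S3 7, S1 13, S2 19, S4 20, S6 28; go to S3.
At S3 the remaining stops are S1 11, S2 20, S4 27, S6 31; go to S1.
At S1 the remaining stops are S2 9, S6 20, S4 22; go to S2.
At S2 the remaining stops are S6 12, S4 13; go to S6.
At S6 the remaining stops are S4 14; go to S4.
Return S4→Base: 25.
Total = 5 + 7 + 11 + 9 + 12 + 14 + 25 = 83.

Total distance 83 m via the nearest-neighbour route Base → S5 → S3 → S1 → S2 → S6 → S4 → Base.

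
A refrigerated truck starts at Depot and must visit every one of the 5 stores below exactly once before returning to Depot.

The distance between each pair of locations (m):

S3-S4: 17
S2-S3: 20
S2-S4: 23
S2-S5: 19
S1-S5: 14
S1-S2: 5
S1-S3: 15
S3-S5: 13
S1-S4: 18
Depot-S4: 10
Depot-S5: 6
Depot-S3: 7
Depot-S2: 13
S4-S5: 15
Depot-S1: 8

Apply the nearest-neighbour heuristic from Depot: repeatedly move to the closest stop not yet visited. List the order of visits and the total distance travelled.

Total distance 72 m via the nearest-neighbour route Depot → S5 → S3 → S1 → S2 → S4 → Depot.

At Depot the remaining stops are S5 6, S3 7, S1 8, S4 10, S2 13; go to S5.
At S5 the remaining stops are S3 13, S1 14, S4 15, S2 19; go to S3.
At S3 the remaining stops are S1 15, S4 17, S2 20; go to S1.
At S1 the remaining stops are S2 5, S4 18; go to S2.
At S2 the remaining stops are S4 23; go to S4.
Return S4→Depot: 10.
Total = 6 + 13 + 15 + 5 + 23 + 10 = 72.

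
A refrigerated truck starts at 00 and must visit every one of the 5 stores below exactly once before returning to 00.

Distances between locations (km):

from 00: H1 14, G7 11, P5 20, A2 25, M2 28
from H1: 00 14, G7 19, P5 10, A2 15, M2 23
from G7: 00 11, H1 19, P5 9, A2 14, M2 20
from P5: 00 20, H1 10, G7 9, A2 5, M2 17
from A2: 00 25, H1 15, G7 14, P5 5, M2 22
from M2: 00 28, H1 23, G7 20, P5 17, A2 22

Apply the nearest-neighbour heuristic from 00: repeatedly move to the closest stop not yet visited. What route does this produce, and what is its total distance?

Total distance 91 km via the nearest-neighbour route 00 → G7 → P5 → A2 → H1 → M2 → 00.

From 00: distances to unvisited — G7=11, H1=14, P5=20, A2=25, M2=28. Nearest is G7 (11).
From G7: distances to unvisited — P5=9, A2=14, H1=19, M2=20. Nearest is P5 (9).
From P5: distances to unvisited — A2=5, H1=10, M2=17. Nearest is A2 (5).
From A2: distances to unvisited — H1=15, M2=22. Nearest is H1 (15).
From H1: distances to unvisited — M2=23. Nearest is M2 (23).
Return M2→00: 28.
Total = 11 + 9 + 5 + 15 + 23 + 28 = 91.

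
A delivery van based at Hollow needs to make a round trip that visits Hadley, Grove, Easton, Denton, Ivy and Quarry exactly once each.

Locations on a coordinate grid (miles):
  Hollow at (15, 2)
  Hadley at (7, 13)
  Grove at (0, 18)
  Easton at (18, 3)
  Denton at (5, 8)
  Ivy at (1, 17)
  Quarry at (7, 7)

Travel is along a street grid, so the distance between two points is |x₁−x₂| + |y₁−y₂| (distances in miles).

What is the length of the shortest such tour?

68 miles — the shortest possible round trip.

With 6 stops there are 6!/2 = 360 distinct round trips (a route and its reverse cost the same).
Hollow - Hadley - Grove - Easton - Denton - Ivy - Quarry - Hollow: 19+12+33+18+13+16+13 = 124
Hollow - Hadley - Grove - Easton - Denton - Quarry - Ivy - Hollow: 19+12+33+18+3+16+29 = 130
Hollow - Hadley - Grove - Easton - Ivy - Denton - Quarry - Hollow: 19+12+33+31+13+3+13 = 124
Hollow - Hadley - Grove - Easton - Ivy - Quarry - Denton - Hollow: 19+12+33+31+16+3+16 = 130
Hollow - Hadley - Grove - Easton - Quarry - Denton - Ivy - Hollow: 19+12+33+15+3+13+29 = 124
Hollow - Hadley - Grove - Easton - Quarry - Ivy - Denton - Hollow: 19+12+33+15+16+13+16 = 124
Hollow - Hadley - Grove - Denton - Easton - Ivy - Quarry - Hollow: 19+12+15+18+31+16+13 = 124
Hollow - Hadley - Grove - Denton - Easton - Quarry - Ivy - Hollow: 19+12+15+18+15+16+29 = 124
… (352 more)
Hollow - Hadley - Grove - Ivy - Denton - Quarry - Easton - Hollow: 19+12+2+13+3+15+4 = 68  ← best
The minimum is 68.
One optimal route: Hollow → Hadley → Grove → Ivy → Denton → Quarry → Easton → Hollow (or its reverse).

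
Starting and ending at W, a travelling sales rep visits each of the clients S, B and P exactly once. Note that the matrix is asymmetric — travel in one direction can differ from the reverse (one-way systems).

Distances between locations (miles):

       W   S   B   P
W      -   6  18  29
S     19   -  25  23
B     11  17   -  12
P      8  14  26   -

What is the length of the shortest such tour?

51 miles — the shortest possible round trip.

W - S - B - P - W: 6+25+12+8 = 51
W - S - P - B - W: 6+23+26+11 = 66
W - B - S - P - W: 18+17+23+8 = 66
W - B - P - S - W: 18+12+14+19 = 63
W - P - S - B - W: 29+14+25+11 = 79
W - P - B - S - W: 29+26+17+19 = 91
The minimum is 51.
One optimal route: W → S → B → P → W.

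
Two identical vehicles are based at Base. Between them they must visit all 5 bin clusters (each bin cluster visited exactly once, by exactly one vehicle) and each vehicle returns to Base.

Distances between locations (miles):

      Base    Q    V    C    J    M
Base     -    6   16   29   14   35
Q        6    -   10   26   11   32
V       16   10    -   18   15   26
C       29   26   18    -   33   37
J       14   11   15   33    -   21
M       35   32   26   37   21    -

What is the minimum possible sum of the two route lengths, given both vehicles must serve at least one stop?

Try each way of splitting the stops between the two vehicles (each non-empty) and, for each split, find the best tour for each vehicle:
  {Q} + {V, C, J, M}: 12 + 106 = 118
  {V} + {Q, C, J, M}: 32 + 104 = 136
  {Q, V} + {C, J, M}: 32 + 101 = 133
  {C} + {Q, V, J, M}: 58 + 77 = 135
  {Q, C} + {V, J, M}: 61 + 77 = 138
  {V, C} + {Q, J, M}: 63 + 73 = 136
  … (15 splits in total)
Best: vehicle 1 Base → Q → Base = 12; vehicle 2 Base → V → C → M → J → Base = 106; combined 118.

118 miles — the smallest possible combined total.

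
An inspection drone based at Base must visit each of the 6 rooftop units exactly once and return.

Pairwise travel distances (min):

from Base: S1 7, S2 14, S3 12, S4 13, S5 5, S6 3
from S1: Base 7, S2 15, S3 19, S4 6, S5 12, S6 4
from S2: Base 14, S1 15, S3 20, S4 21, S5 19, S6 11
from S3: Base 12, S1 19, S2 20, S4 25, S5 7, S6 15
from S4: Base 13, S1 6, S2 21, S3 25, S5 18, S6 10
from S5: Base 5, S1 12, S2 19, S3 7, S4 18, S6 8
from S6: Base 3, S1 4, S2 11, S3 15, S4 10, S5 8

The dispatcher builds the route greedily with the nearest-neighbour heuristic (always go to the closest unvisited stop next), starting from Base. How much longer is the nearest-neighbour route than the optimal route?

6 min longer than the optimal tour.

From Base: S6=3, S5=5, S1=7, S3=12, S4=13, S2=14 → choose S6 (3).
From S6: S1=4, S5=8, S4=10, S2=11, S3=15 → choose S1 (4).
From S1: S4=6, S5=12, S2=15, S3=19 → choose S4 (6).
From S4: S5=18, S2=21, S3=25 → choose S5 (18).
From S5: S3=7, S2=19 → choose S3 (7).
From S3: S2=20 → choose S2 (20).
NN route Base → S6 → S1 → S4 → S5 → S3 → S2 → Base costs 72.
Optimal: Base → S1 → S4 → S6 → S2 → S3 → S5 → Base costs 66 (by enumerating all 360 distinct tours).
Excess = 72 − 66 = 6.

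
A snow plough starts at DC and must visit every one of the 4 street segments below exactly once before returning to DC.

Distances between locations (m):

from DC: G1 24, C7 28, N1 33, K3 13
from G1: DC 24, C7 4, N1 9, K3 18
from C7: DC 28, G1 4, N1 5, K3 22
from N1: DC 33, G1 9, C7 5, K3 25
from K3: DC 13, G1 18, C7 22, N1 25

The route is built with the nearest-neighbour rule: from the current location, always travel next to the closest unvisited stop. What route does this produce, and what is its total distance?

From DC: distances to unvisited — K3=13, G1=24, C7=28, N1=33. Nearest is K3 (13).
From K3: distances to unvisited — G1=18, C7=22, N1=25. Nearest is G1 (18).
From G1: distances to unvisited — C7=4, N1=9. Nearest is C7 (4).
From C7: distances to unvisited — N1=5. Nearest is N1 (5).
Return N1→DC: 33.
Total = 13 + 18 + 4 + 5 + 33 = 73.

Nearest-neighbour total = 73 m; route DC → K3 → G1 → C7 → N1 → DC.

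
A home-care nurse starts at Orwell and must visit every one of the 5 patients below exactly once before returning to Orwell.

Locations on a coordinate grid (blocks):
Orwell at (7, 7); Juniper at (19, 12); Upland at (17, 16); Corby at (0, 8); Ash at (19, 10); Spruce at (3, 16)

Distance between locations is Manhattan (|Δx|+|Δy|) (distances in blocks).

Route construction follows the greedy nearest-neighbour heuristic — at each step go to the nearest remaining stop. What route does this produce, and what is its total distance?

56 blocks along Orwell → Corby → Spruce → Upland → Juniper → Ash → Orwell.

From Orwell: distances to unvisited — Corby=8, Spruce=13, Ash=15, Juniper=17, Upland=19. Nearest is Corby (8).
From Corby: distances to unvisited — Spruce=11, Ash=21, Juniper=23, Upland=25. Nearest is Spruce (11).
From Spruce: distances to unvisited — Upland=14, Juniper=20, Ash=22. Nearest is Upland (14).
From Upland: distances to unvisited — Juniper=6, Ash=8. Nearest is Juniper (6).
From Juniper: distances to unvisited — Ash=2. Nearest is Ash (2).
Return Ash→Orwell: 15.
Total = 8 + 11 + 14 + 6 + 2 + 15 = 56.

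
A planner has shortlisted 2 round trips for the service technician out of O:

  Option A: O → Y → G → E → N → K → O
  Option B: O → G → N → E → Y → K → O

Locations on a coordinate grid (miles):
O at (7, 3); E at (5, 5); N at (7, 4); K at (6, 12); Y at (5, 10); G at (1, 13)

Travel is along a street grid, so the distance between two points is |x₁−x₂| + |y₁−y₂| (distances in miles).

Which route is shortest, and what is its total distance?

Shortest is Option A, total 50 miles.

Option A: 9 + 7 + 12 + 3 + 9 + 10 = 50
Option B: 16 + 15 + 3 + 5 + 3 + 10 = 52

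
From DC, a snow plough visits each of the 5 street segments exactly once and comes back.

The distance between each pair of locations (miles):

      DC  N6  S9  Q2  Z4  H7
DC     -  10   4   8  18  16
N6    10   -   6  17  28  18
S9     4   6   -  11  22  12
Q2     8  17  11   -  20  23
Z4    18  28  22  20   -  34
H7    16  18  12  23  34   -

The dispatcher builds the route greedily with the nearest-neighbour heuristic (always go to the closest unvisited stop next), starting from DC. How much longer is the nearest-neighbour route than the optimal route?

The nearest-neighbour route is 8 miles longer than optimal.

DC: S9=4, Q2=8, N6=10, H7=16, Z4=18 ⇒ S9
S9: N6=6, Q2=11, H7=12, Z4=22 ⇒ N6
N6: Q2=17, H7=18, Z4=28 ⇒ Q2
Q2: Z4=20, H7=23 ⇒ Z4
Z4: H7=34 ⇒ H7
NN route DC → S9 → N6 → Q2 → Z4 → H7 → DC costs 97.
Optimal: DC → N6 → S9 → H7 → Q2 → Z4 → DC costs 89 (by enumerating all 60 distinct tours).
Excess = 97 − 89 = 8.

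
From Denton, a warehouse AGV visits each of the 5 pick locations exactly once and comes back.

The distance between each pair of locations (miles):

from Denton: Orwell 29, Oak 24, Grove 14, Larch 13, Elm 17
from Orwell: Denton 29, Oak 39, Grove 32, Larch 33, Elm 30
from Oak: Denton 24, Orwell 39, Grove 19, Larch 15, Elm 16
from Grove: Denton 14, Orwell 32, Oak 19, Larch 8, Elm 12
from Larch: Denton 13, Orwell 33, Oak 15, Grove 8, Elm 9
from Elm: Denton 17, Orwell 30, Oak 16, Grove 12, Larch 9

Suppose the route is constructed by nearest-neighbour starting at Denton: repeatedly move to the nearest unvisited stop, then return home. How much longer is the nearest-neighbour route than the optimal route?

Denton: Larch=13, Grove=14, Elm=17, Oak=24, Orwell=29 ⇒ Larch
Larch: Grove=8, Elm=9, Oak=15, Orwell=33 ⇒ Grove
Grove: Elm=12, Oak=19, Orwell=32 ⇒ Elm
Elm: Oak=16, Orwell=30 ⇒ Oak
Oak: Orwell=39 ⇒ Orwell
NN route Denton → Larch → Grove → Elm → Oak → Orwell → Denton costs 117.
Optimal: Denton → Orwell → Elm → Oak → Larch → Grove → Denton costs 112 (by enumerating all 60 distinct tours).
Excess = 117 − 112 = 5.

The nearest-neighbour route is 5 miles longer than optimal.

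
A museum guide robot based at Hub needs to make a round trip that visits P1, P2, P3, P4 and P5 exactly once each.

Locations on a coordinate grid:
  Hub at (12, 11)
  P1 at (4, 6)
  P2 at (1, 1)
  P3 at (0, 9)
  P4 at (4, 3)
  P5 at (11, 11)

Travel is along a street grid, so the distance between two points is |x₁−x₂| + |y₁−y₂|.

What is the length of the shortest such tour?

Hub→P1→P2→P3→P4→P5→Hub: 13+8+9+10+15+1 = 56
Hub→P1→P2→P3→P5→P4→Hub: 13+8+9+13+15+16 = 74
Hub→P1→P2→P4→P3→P5→Hub: 13+8+5+10+13+1 = 50
Hub→P1→P2→P4→P5→P3→Hub: 13+8+5+15+13+14 = 68
Hub→P1→P2→P5→P3→P4→Hub: 13+8+20+13+10+16 = 80
Hub→P1→P2→P5→P4→P3→Hub: 13+8+20+15+10+14 = 80
Hub→P1→P3→P2→P4→P5→Hub: 13+7+9+5+15+1 = 50
Hub→P1→P3→P2→P5→P4→Hub: 13+7+9+20+15+16 = 80
Hub→P1→P3→P4→P2→P5→Hub: 13+7+10+5+20+1 = 56
Hub→P1→P3→P4→P5→P2→Hub: 13+7+10+15+20+21 = 86
Hub→P1→P3→P5→P2→P4→Hub: 13+7+13+20+5+16 = 74
Hub→P1→P3→P5→P4→P2→Hub: 13+7+13+15+5+21 = 74
Hub→P1→P4→P2→P3→P5→Hub: 13+3+5+9+13+1 = 44
Hub→P1→P4→P2→P5→P3→Hub: 13+3+5+20+13+14 = 68
… (46 more)
The minimum is 44.
One optimal route: Hub → P1 → P4 → P2 → P3 → P5 → Hub (or its reverse).

44 — the shortest possible round trip.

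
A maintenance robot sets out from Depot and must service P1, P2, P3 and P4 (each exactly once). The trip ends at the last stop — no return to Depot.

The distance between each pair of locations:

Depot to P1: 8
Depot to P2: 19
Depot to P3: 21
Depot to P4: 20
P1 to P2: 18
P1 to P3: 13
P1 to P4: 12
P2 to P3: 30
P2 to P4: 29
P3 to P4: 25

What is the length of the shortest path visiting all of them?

Shortest open route: 73.

There are 4! = 24 possible orderings.
Depot→P1→P2→P3→P4: 8+18+30+25 = 81
Depot→P1→P2→P4→P3: 8+18+29+25 = 80
Depot→P1→P3→P2→P4: 8+13+30+29 = 80
Depot→P1→P3→P4→P2: 8+13+25+29 = 75
Depot→P1→P4→P2→P3: 8+12+29+30 = 79
Depot→P1→P4→P3→P2: 8+12+25+30 = 75
Depot→P2→P1→P3→P4: 19+18+13+25 = 75
Depot→P2→P1→P4→P3: 19+18+12+25 = 74
Depot→P2→P3→P1→P4: 19+30+13+12 = 74
Depot→P2→P3→P4→P1: 19+30+25+12 = 86
Depot→P2→P4→P1→P3: 19+29+12+13 = 73
Depot→P2→P4→P3→P1: 19+29+25+13 = 86
Depot→P3→P1→P2→P4: 21+13+18+29 = 81
Depot→P3→P1→P4→P2: 21+13+12+29 = 75
… (10 more)
The minimum is 73.
One shortest path: Depot → P2 → P4 → P1 → P3.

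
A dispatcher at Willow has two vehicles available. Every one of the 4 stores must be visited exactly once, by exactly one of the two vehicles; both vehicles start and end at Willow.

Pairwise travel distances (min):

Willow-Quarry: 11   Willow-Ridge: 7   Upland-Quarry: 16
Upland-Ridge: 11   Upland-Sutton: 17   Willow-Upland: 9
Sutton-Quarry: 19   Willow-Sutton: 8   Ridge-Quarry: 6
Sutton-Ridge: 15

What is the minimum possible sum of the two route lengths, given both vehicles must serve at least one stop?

Minimum combined distance: 53 min.

Try each way of splitting the stops between the two vehicles (each non-empty) and, for each split, find the best tour for each vehicle:
  {Upland} + {Sutton, Ridge, Quarry}: 18 + 40 = 58
  {Sutton} + {Upland, Ridge, Quarry}: 16 + 37 = 53
  {Upland, Sutton} + {Ridge, Quarry}: 34 + 24 = 58
  {Ridge} + {Upland, Sutton, Quarry}: 14 + 52 = 66
  {Upland, Ridge} + {Sutton, Quarry}: 27 + 38 = 65
  {Sutton, Ridge} + {Upland, Quarry}: 30 + 36 = 66
  … (7 splits in total)
Best: vehicle 1 Willow → Sutton → Willow = 16; vehicle 2 Willow → Upland → Ridge → Quarry → Willow = 37; combined 53.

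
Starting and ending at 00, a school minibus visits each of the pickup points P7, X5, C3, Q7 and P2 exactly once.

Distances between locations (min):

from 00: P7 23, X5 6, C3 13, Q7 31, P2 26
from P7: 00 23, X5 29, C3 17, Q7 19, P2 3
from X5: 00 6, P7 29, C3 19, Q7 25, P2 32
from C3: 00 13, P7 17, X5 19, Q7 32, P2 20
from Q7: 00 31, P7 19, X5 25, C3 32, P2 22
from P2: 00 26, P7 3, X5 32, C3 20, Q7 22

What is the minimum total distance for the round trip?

86 min — the shortest possible round trip.

00 → P7 → X5 → C3 → Q7 → P2 → 00: 23+29+19+32+22+26 = 151
00 → P7 → X5 → C3 → P2 → Q7 → 00: 23+29+19+20+22+31 = 144
00 → P7 → X5 → Q7 → C3 → P2 → 00: 23+29+25+32+20+26 = 155
00 → P7 → X5 → Q7 → P2 → C3 → 00: 23+29+25+22+20+13 = 132
00 → P7 → X5 → P2 → C3 → Q7 → 00: 23+29+32+20+32+31 = 167
00 → P7 → X5 → P2 → Q7 → C3 → 00: 23+29+32+22+32+13 = 151
00 → P7 → C3 → X5 → Q7 → P2 → 00: 23+17+19+25+22+26 = 132
00 → P7 → C3 → X5 → P2 → Q7 → 00: 23+17+19+32+22+31 = 144
00 → P7 → C3 → Q7 → X5 → P2 → 00: 23+17+32+25+32+26 = 155
00 → P7 → C3 → Q7 → P2 → X5 → 00: 23+17+32+22+32+6 = 132
00 → P7 → C3 → P2 → X5 → Q7 → 00: 23+17+20+32+25+31 = 148
00 → P7 → C3 → P2 → Q7 → X5 → 00: 23+17+20+22+25+6 = 113
00 → P7 → Q7 → X5 → C3 → P2 → 00: 23+19+25+19+20+26 = 132
00 → P7 → Q7 → X5 → P2 → C3 → 00: 23+19+25+32+20+13 = 132
… (46 more)
00 → X5 → Q7 → P7 → P2 → C3 → 00: 6+25+19+3+20+13 = 86  ← best
The minimum is 86.
One optimal route: 00 → X5 → Q7 → P7 → P2 → C3 → 00 (or its reverse).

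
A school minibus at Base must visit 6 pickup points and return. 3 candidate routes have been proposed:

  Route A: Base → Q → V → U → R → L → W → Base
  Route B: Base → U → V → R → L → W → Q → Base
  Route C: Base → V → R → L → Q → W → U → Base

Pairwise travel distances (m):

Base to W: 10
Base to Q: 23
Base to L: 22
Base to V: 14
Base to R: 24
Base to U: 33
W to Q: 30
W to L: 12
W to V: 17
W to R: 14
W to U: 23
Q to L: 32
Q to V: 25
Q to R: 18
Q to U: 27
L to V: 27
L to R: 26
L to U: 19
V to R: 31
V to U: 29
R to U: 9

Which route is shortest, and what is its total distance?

134 m — Route A is the shortest.

Route A: 23 + 25 + 29 + 9 + 26 + 12 + 10 = 134
Route B: 33 + 29 + 31 + 26 + 12 + 30 + 23 = 184
Route C: 14 + 31 + 26 + 32 + 30 + 23 + 33 = 189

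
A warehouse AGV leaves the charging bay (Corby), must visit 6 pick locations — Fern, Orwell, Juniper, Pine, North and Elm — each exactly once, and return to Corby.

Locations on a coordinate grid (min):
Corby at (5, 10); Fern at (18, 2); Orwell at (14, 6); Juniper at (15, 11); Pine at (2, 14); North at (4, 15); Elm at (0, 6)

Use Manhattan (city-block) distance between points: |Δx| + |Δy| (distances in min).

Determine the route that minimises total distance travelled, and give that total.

With 6 stops there are 6!/2 = 360 distinct round trips (a route and its reverse cost the same).
Corby-Fern-Orwell-Juniper-Pine-North-Elm-Corby: 21+8+6+16+3+13+9 = 76
Corby-Fern-Orwell-Juniper-Pine-Elm-North-Corby: 21+8+6+16+10+13+6 = 80
Corby-Fern-Orwell-Juniper-North-Pine-Elm-Corby: 21+8+6+15+3+10+9 = 72
Corby-Fern-Orwell-Juniper-North-Elm-Pine-Corby: 21+8+6+15+13+10+7 = 80
Corby-Fern-Orwell-Juniper-Elm-Pine-North-Corby: 21+8+6+20+10+3+6 = 74
Corby-Fern-Orwell-Juniper-Elm-North-Pine-Corby: 21+8+6+20+13+3+7 = 78
Corby-Fern-Orwell-Pine-Juniper-North-Elm-Corby: 21+8+20+16+15+13+9 = 102
Corby-Fern-Orwell-Pine-Juniper-Elm-North-Corby: 21+8+20+16+20+13+6 = 104
… (352 more)
Corby-Juniper-Fern-Orwell-Elm-Pine-North-Corby: 11+12+8+14+10+3+6 = 64  ← best
The minimum is 64.
One optimal route: Corby → Juniper → Fern → Orwell → Elm → Pine → North → Corby (or its reverse).

Minimum total distance: 64 min.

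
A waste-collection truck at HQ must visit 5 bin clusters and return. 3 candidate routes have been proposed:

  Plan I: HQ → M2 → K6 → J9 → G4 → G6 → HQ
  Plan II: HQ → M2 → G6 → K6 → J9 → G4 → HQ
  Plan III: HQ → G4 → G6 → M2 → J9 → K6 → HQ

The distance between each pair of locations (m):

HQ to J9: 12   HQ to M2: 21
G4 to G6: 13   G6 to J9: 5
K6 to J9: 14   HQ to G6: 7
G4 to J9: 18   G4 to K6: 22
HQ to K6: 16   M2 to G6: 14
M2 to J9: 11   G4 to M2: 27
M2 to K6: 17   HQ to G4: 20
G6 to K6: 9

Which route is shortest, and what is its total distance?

Shortest is Plan III, total 88 m.

Plan I: 21 + 17 + 14 + 18 + 13 + 7 = 90
Plan II: 21 + 14 + 9 + 14 + 18 + 20 = 96
Plan III: 20 + 13 + 14 + 11 + 14 + 16 = 88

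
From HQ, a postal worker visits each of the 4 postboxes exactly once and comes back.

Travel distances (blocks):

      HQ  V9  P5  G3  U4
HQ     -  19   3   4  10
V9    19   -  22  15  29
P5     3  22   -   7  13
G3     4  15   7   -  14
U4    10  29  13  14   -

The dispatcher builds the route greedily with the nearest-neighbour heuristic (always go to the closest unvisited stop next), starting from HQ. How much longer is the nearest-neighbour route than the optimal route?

Excess over optimum: 8 blocks.

From HQ: P5=3, G3=4, U4=10, V9=19 → choose P5 (3).
From P5: G3=7, U4=13, V9=22 → choose G3 (7).
From G3: U4=14, V9=15 → choose U4 (14).
From U4: V9=29 → choose V9 (29).
NN route HQ → P5 → G3 → U4 → V9 → HQ costs 72.
Optimal: HQ → V9 → G3 → P5 → U4 → HQ costs 64 (by enumerating all 12 distinct tours).
Excess = 72 − 64 = 8.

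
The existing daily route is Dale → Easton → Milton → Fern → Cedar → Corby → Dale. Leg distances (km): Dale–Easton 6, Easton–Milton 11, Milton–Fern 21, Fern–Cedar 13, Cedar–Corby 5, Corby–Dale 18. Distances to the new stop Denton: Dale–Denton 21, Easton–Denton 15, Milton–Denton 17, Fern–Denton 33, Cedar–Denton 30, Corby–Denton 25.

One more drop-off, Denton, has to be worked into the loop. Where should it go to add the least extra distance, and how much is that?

Insertion cost between consecutive stops i–j is d(i,Denton) + d(Denton,j) − d(i,j):
  between Dale and Easton: 21 + 15 − 6 = 30
  between Easton and Milton: 15 + 17 − 11 = 21
  between Milton and Fern: 17 + 33 − 21 = 29
  between Fern and Cedar: 33 + 30 − 13 = 50
  between Cedar and Corby: 30 + 25 − 5 = 50
  between Corby and Dale: 25 + 21 − 18 = 28
Cheapest insertion is between Easton and Milton, adding 21.
New total = 74 + 21 = 95.

+21 km — insert Denton between Easton and Milton.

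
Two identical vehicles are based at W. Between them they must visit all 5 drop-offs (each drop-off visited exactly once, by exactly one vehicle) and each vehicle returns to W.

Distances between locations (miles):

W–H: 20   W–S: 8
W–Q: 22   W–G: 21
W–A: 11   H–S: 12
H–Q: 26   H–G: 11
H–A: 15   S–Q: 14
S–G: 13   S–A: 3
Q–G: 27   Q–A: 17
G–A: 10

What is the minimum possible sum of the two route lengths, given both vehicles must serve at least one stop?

Minimum combined distance: 96 miles.

There are 2^4 − 1 = 15 ways to divide the 5 stops into two non-empty groups. For each, the best each vehicle can do is its own shortest tour through its group:
  {H} + {S, Q, G, A}: 40 + 70 = 110
  {S} + {H, Q, G, A}: 16 + 80 = 96
  {H, S} + {Q, G, A}: 40 + 70 = 110
  {Q} + {H, S, G, A}: 44 + 52 = 96
  {H, Q} + {S, G, A}: 68 + 42 = 110
  {S, Q} + {H, G, A}: 44 + 52 = 96
  … (15 splits in total)
Best: vehicle 1 W → S → W = 16; vehicle 2 W → H → G → A → Q → W = 80; combined 96.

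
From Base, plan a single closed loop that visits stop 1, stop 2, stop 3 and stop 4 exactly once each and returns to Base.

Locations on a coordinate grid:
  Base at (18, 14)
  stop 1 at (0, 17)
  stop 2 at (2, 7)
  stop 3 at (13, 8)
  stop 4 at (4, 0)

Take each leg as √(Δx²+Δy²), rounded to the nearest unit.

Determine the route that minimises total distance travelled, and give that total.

With 4 stops there are 4!/2 = 12 distinct round trips (a route and its reverse cost the same).
Base-stop 1-stop 2-stop 3-stop 4-Base: 18+10+11+12+20 = 71
Base-stop 1-stop 2-stop 4-stop 3-Base: 18+10+7+12+8 = 55
Base-stop 1-stop 3-stop 2-stop 4-Base: 18+16+11+7+20 = 72
Base-stop 1-stop 3-stop 4-stop 2-Base: 18+16+12+7+17 = 70
Base-stop 1-stop 4-stop 2-stop 3-Base: 18+17+7+11+8 = 61
Base-stop 1-stop 4-stop 3-stop 2-Base: 18+17+12+11+17 = 75
Base-stop 2-stop 1-stop 3-stop 4-Base: 17+10+16+12+20 = 75
Base-stop 2-stop 1-stop 4-stop 3-Base: 17+10+17+12+8 = 64
Base-stop 2-stop 3-stop 1-stop 4-Base: 17+11+16+17+20 = 81
Base-stop 2-stop 4-stop 1-stop 3-Base: 17+7+17+16+8 = 65
Base-stop 3-stop 1-stop 2-stop 4-Base: 8+16+10+7+20 = 61
Base-stop 3-stop 2-stop 1-stop 4-Base: 8+11+10+17+20 = 66
The minimum is 55.
One optimal route: Base → stop 1 → stop 2 → stop 4 → stop 3 → Base (or its reverse).

Shortest round trip = 55.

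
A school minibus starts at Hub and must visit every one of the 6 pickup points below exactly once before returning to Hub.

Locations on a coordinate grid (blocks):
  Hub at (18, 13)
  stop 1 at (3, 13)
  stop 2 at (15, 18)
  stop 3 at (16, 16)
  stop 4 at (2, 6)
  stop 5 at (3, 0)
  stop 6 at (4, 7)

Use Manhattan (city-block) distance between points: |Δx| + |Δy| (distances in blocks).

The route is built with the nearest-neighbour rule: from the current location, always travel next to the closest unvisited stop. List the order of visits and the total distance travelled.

Hub → [stop 3:5 / stop 2:8 / stop 1:15 / stop 6:20 / stop 4:23 / stop 5:28] → stop 3 (5)
stop 3 → [stop 2:3 / stop 1:16 / stop 6:21 / stop 4:24 / stop 5:29] → stop 2 (3)
stop 2 → [stop 1:17 / stop 6:22 / stop 4:25 / stop 5:30] → stop 1 (17)
stop 1 → [stop 6:7 / stop 4:8 / stop 5:13] → stop 6 (7)
stop 6 → [stop 4:3 / stop 5:8] → stop 4 (3)
stop 4 → [stop 5:7] → stop 5 (7)
Return stop 5→Hub: 28.
Total = 5 + 3 + 17 + 7 + 3 + 7 + 28 = 70.

Total distance 70 blocks via the nearest-neighbour route Hub → stop 3 → stop 2 → stop 1 → stop 6 → stop 4 → stop 5 → Hub.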